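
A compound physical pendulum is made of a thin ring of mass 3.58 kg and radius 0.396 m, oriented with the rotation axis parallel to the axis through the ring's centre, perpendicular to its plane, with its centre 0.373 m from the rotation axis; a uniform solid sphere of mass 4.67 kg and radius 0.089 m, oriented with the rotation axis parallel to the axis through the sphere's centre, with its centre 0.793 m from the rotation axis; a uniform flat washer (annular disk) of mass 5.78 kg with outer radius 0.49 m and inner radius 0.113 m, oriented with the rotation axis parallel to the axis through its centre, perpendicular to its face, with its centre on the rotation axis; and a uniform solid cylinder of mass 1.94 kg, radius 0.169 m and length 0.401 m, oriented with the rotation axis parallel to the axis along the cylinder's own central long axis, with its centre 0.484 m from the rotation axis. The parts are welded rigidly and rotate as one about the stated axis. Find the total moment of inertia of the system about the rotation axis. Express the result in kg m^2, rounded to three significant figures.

Thin ring: I_cm = MR² = (3.58)(0.396)² = 0.5614 kg m^2; centre at d = 0.373 m, so I = I_cm + Md² gives I = 0.5614 + (3.58)(0.373)² = 1.0595 kg m^2.
Solid sphere: I_cm = (2/5)MR² = (2/5)(4.67)(0.089)² = 0.014796 kg m^2; centre at d = 0.793 m, so I = I_cm + Md² gives I = 0.014796 + (4.67)(0.793)² = 2.9515 kg m^2.
Annular disk: I_cm = (1/2)M(R²+r²) = (1/2)(5.78)[(0.49)² + (0.113)²] = 0.73079 kg m^2; axis through the centre, so I = 0.73079 kg m^2.
Solid cylinder: I_cm = (1/2)MR² = (1/2)(1.94)(0.169)² = 0.027704 kg m^2; centre at d = 0.484 m, so I = I_cm + Md² gives I = 0.027704 + (1.94)(0.484)² = 0.48216 kg m^2.
Total I = 1.0595 + 2.9515 + 0.73079 + 0.48216 = 5.224 kg m^2.

5.22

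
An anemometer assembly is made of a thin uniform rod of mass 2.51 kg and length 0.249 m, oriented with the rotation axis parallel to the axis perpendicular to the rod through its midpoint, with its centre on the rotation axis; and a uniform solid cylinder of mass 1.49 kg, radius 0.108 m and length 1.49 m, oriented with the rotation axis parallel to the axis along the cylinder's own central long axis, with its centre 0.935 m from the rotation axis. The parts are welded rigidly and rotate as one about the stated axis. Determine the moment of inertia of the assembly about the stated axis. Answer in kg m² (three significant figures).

Thin rod: I_cm = (1/12)ML² = (1/12)(2.51)(0.249)² = 0.012969 kg m²; axis through the centre, so I = 0.012969 kg m².
Solid cylinder: I_cm = (1/2)MR² = (1/2)(1.49)(0.108)² = 0.0086897 kg m²; centre at d = 0.935 m, so I = I_cm + Md² gives I = 0.0086897 + (1.49)(0.935)² = 1.3113 kg m².
Total I = 0.012969 + 1.3113 = 1.3243 kg m².

1.32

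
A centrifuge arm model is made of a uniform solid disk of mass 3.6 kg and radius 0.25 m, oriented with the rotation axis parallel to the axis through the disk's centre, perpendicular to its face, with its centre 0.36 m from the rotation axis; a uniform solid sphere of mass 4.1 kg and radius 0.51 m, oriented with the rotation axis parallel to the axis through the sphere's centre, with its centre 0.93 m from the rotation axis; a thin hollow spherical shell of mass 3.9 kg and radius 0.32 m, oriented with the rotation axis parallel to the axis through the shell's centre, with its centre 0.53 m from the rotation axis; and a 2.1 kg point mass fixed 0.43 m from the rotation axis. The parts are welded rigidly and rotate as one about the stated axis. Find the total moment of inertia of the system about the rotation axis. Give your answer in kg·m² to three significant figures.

6.30

Solid disk: I_cm = (1/2)MR² = (1/2)(3.6)(0.25)² = 0.1125 kg·m²; centre at d = 0.36 m, so the parallel axis theorem gives I = 0.1125 + (3.6)(0.36)² = 0.57906 kg·m².
Solid sphere: I_cm = (2/5)MR² = (2/5)(4.1)(0.51)² = 0.42656 kg·m²; centre at d = 0.93 m, so the parallel axis theorem gives I = 0.42656 + (4.1)(0.93)² = 3.9727 kg·m².
Spherical shell: I_cm = (2/3)MR² = (2/3)(3.9)(0.32)² = 0.26624 kg·m²; centre at d = 0.53 m, so the parallel axis theorem gives I = 0.26624 + (3.9)(0.53)² = 1.3618 kg·m².
Point mass: I_cm = 0; centre at d = 0.43 m, so the parallel axis theorem gives I = 0 + (2.1)(0.43)² = 0.38829 kg·m².
Total I = 0.57906 + 3.9727 + 1.3618 + 0.38829 = 6.3018 kg·m².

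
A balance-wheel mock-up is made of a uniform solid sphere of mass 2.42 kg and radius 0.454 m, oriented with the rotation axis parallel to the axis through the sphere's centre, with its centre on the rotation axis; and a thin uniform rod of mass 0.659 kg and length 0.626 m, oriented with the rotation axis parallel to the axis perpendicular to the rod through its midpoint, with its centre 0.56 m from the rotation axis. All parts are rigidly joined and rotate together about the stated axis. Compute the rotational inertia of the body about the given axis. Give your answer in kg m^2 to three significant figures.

0.428

Solid sphere: I_cm = (2/5)MR² = (2/5)(2.42)(0.454)² = 0.19952 kg m^2; axis through the centre, so I = 0.19952 kg m^2.
Thin rod: I_cm = (1/12)ML² = (1/12)(0.659)(0.626)² = 0.021521 kg m^2; centre at d = 0.56 m, so I = I_cm + Md² gives I = 0.021521 + (0.659)(0.56)² = 0.22818 kg m^2.
Total I = 0.19952 + 0.22818 = 0.4277 kg m^2.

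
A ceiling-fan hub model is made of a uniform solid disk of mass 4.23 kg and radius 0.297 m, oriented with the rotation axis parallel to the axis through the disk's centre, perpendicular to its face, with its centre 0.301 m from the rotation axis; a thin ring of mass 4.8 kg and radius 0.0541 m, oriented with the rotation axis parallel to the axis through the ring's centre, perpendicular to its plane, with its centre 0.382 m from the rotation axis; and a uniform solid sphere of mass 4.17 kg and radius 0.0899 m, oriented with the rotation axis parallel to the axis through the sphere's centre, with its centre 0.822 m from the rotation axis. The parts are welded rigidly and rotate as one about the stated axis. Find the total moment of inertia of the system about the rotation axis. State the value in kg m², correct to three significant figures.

Solid disk: I_cm = (1/2)MR² = (1/2)(4.23)(0.297)² = 0.18656 kg m²; centre at d = 0.301 m, so the parallel axis theorem gives I = 0.18656 + (4.23)(0.301)² = 0.5698 kg m².
Thin ring: I_cm = MR² = (4.8)(0.0541)² = 0.014049 kg m²; centre at d = 0.382 m, so the parallel axis theorem gives I = 0.014049 + (4.8)(0.382)² = 0.71448 kg m².
Solid sphere: I_cm = (2/5)MR² = (2/5)(4.17)(0.0899)² = 0.013481 kg m²; centre at d = 0.822 m, so the parallel axis theorem gives I = 0.013481 + (4.17)(0.822)² = 2.8311 kg m².
Total I = 0.5698 + 0.71448 + 2.8311 = 4.1154 kg m².

4.12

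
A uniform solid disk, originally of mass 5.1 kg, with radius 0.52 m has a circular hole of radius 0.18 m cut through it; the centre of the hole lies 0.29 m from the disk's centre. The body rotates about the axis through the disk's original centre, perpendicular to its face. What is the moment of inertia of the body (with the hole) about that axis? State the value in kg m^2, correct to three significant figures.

Unpierced body about its centre: I₀ = (1/2)MR² = (1/2)(5.1)(0.52)² = 0.68952 kg m^2.
The removed disk has mass m = M·(r/R)² = (5.1)(0.18/0.52)² = 0.61109 kg (same uniform areal density).
Its moment of inertia about the rotation axis (parallel-axis theorem): I_hole = (1/2)mr² + md² = (1/2)(0.61109)(0.18)² + (0.61109)(0.29)² = 0.061293 kg m^2.
Treating the hole as negative mass, I = I₀ − I_hole = 0.68952 − 0.061293 = 0.62823 kg m^2.

0.628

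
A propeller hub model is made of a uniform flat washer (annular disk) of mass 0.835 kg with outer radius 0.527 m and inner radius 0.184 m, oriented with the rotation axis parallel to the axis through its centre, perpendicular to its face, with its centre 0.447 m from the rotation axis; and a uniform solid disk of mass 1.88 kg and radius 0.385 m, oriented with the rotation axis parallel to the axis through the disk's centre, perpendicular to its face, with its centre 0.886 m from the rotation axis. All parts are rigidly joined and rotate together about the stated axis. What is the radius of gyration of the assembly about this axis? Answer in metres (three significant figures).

Annular disk: I_cm = (1/2)M(R²+r²) = (1/2)(0.835)[(0.527)² + (0.184)²] = 0.13009 kg m²; centre at d = 0.447 m, so the parallel axis theorem gives I = 0.13009 + (0.835)(0.447)² = 0.29693 kg m².
Solid disk: I_cm = (1/2)MR² = (1/2)(1.88)(0.385)² = 0.13933 kg m²; centre at d = 0.886 m, so the parallel axis theorem gives I = 0.13933 + (1.88)(0.886)² = 1.6151 kg m².
Total I = 1.9121 kg m²; total mass M = 2.715 kg.
k = √(I/M) = √(1.9121/2.715) = 0.8392 m.

0.839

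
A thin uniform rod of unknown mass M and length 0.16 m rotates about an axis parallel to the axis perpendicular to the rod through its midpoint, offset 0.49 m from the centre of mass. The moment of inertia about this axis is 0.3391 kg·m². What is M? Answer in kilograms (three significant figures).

1.40

I = I_cm + Md² = (1/12)ML² + Md² = M·[0.0833333·(0.16)² + (0.49)²] = M·0.24223.
So M = 0.3391 / 0.24223 = 1.3999 kg.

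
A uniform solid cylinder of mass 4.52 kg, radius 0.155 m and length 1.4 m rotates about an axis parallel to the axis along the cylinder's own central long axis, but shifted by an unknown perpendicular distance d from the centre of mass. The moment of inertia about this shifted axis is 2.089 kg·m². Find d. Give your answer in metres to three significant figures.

About the centre-of-mass axis, I_cm = (1/2)MR² = (1/2)(4.52)(0.155)² = 0.054296 kg·m².
Parallel axis theorem: I = I_cm + Md², so Md² = 2.089 − 0.054296 = 2.0347 kg·m².
d = √(2.0347 / 4.52) = 0.67094 m.

0.671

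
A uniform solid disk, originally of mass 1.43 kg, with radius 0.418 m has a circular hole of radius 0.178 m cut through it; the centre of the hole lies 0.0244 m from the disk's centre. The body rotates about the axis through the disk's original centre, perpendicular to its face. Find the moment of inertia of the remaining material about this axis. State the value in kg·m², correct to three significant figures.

Unpierced body about its centre: I₀ = (1/2)MR² = (1/2)(1.43)(0.418)² = 0.12493 kg·m².
The removed disk has mass m = M·(r/R)² = (1.43)(0.178/0.418)² = 0.25931 kg (same uniform areal density).
Its moment of inertia about the rotation axis (parallel-axis theorem): I_hole = (1/2)mr² + md² = (1/2)(0.25931)(0.178)² + (0.25931)(0.0244)² = 0.0042624 kg·m².
Treating the hole as negative mass, I = I₀ − I_hole = 0.12493 − 0.0042624 = 0.12067 kg·m².

0.121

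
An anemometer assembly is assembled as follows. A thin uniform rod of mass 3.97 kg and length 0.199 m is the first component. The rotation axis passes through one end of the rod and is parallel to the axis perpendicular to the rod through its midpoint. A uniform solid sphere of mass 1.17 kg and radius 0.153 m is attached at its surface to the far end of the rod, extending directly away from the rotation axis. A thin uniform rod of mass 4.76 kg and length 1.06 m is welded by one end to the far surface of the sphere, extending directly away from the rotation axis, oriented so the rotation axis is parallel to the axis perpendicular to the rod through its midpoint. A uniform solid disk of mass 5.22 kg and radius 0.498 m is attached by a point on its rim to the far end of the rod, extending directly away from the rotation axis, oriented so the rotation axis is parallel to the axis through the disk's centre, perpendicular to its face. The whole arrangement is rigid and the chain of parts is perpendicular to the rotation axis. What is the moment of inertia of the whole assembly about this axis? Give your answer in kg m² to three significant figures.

28.6

Thin rod: I_cm = (1/12)ML² = (1/12)(3.97)(0.199)² = 0.013101 kg m²; centre at d = 0.0995 m, so I = I_cm + Md² gives I = 0.013101 + (3.97)(0.0995)² = 0.052405 kg m².
Solid sphere: I_cm = (2/5)MR² = (2/5)(1.17)(0.153)² = 0.010955 kg m²; centre at d = 0.0995 + 0.0995 + 0.153 = 0.352 m, so I = I_cm + Md² gives I = 0.010955 + (1.17)(0.352)² = 0.15592 kg m².
Thin rod: I_cm = (1/12)ML² = (1/12)(4.76)(1.06)² = 0.44569 kg m²; centre at d = 0.0995 + 0.0995 + 0.153 + 0.153 + 0.53 = 1.035 m, so I = I_cm + Md² gives I = 0.44569 + (4.76)(1.035)² = 5.5447 kg m².
Solid disk: I_cm = (1/2)MR² = (1/2)(5.22)(0.498)² = 0.64729 kg m²; centre at d = 0.0995 + 0.0995 + 0.153 + 0.153 + 0.53 + 0.53 + 0.498 = 2.063 m, so I = I_cm + Md² gives I = 0.64729 + (5.22)(2.063)² = 22.863 kg m².
Total I = 0.052405 + 0.15592 + 5.5447 + 22.863 = 28.617 kg m².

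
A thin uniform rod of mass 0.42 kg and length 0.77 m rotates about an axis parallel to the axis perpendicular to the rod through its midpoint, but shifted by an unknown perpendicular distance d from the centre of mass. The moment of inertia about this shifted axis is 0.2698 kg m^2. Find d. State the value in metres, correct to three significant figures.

0.770

About the centre-of-mass axis, I_cm = (1/12)ML² = (1/12)(0.42)(0.77)² = 0.020751 kg m^2.
Parallel axis theorem: I = I_cm + Md², so Md² = 0.2698 − 0.020751 = 0.24905 kg m^2.
d = √(0.24905 / 0.42) = 0.77005 m.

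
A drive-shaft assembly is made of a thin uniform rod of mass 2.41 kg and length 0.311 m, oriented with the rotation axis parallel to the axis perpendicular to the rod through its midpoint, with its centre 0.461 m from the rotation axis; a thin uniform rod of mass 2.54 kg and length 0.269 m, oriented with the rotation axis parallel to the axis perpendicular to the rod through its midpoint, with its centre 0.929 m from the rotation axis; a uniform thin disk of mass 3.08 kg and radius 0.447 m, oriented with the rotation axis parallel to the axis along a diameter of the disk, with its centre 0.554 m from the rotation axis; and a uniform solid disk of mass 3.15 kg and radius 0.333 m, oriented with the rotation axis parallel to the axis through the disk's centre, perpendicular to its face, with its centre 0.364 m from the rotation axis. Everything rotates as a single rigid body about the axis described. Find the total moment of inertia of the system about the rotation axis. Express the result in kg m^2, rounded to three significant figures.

4.43

Thin rod: I_cm = (1/12)ML² = (1/12)(2.41)(0.311)² = 0.019425 kg m^2; centre at d = 0.461 m, so the parallel axis theorem gives I = 0.019425 + (2.41)(0.461)² = 0.5316 kg m^2.
Thin rod: I_cm = (1/12)ML² = (1/12)(2.54)(0.269)² = 0.015316 kg m^2; centre at d = 0.929 m, so the parallel axis theorem gives I = 0.015316 + (2.54)(0.929)² = 2.2074 kg m^2.
Thin disk: I_cm = (1/4)MR² = (1/4)(3.08)(0.447)² = 0.15385 kg m^2; centre at d = 0.554 m, so the parallel axis theorem gives I = 0.15385 + (3.08)(0.554)² = 1.0992 kg m^2.
Solid disk: I_cm = (1/2)MR² = (1/2)(3.15)(0.333)² = 0.17465 kg m^2; centre at d = 0.364 m, so the parallel axis theorem gives I = 0.17465 + (3.15)(0.364)² = 0.59201 kg m^2.
Total I = 0.5316 + 2.2074 + 1.0992 + 0.59201 = 4.4302 kg m^2.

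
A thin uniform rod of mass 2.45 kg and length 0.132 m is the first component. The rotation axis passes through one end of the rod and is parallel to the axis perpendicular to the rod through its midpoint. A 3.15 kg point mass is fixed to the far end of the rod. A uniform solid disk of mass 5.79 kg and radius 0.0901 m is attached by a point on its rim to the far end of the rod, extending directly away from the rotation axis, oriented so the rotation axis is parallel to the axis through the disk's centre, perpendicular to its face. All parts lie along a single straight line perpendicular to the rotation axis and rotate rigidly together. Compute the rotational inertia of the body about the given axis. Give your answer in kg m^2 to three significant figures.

Thin rod: I_cm = (1/12)ML² = (1/12)(2.45)(0.132)² = 0.0035574 kg m^2; centre at d = 0.066 m, so I = I_cm + Md² gives I = 0.0035574 + (2.45)(0.066)² = 0.01423 kg m^2.
Point mass: I_cm = 0; centre at d = 0.066 + 0.066 = 0.132 m, so I = I_cm + Md² gives I = 0 + (3.15)(0.132)² = 0.054886 kg m^2.
Solid disk: I_cm = (1/2)MR² = (1/2)(5.79)(0.0901)² = 0.023502 kg m^2; centre at d = 0.066 + 0.066 + 0.0901 = 0.2221 m, so I = I_cm + Md² gives I = 0.023502 + (5.79)(0.2221)² = 0.30911 kg m^2.
Total I = 0.01423 + 0.054886 + 0.30911 = 0.37823 kg m^2.

0.378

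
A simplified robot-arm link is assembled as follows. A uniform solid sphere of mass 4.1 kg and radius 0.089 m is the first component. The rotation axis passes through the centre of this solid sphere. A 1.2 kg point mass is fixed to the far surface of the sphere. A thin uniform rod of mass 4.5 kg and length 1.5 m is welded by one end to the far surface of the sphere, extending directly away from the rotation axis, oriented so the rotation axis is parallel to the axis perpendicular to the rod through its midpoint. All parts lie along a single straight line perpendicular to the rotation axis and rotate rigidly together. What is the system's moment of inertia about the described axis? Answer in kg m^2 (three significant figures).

Solid sphere: I_cm = (2/5)MR² = (2/5)(4.1)(0.089)² = 0.01299 kg m^2; axis through the centre, so I = 0.01299 kg m^2.
Point mass: I_cm = 0; centre at d = 0.089 m, so I = I_cm + Md² gives I = 0 + (1.2)(0.089)² = 0.0095052 kg m^2.
Thin rod: I_cm = (1/12)ML² = (1/12)(4.5)(1.5)² = 0.84375 kg m^2; centre at d = 0.089 + 0.75 = 0.839 m, so I = I_cm + Md² gives I = 0.84375 + (4.5)(0.839)² = 4.0114 kg m^2.
Total I = 0.01299 + 0.0095052 + 4.0114 = 4.0339 kg m^2.

4.03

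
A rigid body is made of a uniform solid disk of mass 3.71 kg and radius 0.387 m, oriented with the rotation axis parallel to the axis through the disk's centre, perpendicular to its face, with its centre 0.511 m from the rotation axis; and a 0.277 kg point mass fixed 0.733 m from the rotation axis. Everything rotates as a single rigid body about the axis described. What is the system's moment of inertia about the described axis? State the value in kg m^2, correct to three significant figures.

Solid disk: I_cm = (1/2)MR² = (1/2)(3.71)(0.387)² = 0.27782 kg m^2; centre at d = 0.511 m, so I = I_cm + Md² gives I = 0.27782 + (3.71)(0.511)² = 1.2466 kg m^2.
Point mass: I_cm = 0; centre at d = 0.733 m, so I = I_cm + Md² gives I = 0 + (0.277)(0.733)² = 0.14883 kg m^2.
Total I = 1.2466 + 0.14883 = 1.3954 kg m^2.

1.40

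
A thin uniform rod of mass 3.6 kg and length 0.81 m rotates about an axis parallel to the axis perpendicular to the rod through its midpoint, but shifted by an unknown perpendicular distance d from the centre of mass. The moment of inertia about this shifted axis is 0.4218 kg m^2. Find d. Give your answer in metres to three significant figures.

About the centre-of-mass axis, I_cm = (1/12)ML² = (1/12)(3.6)(0.81)² = 0.19683 kg m^2.
Parallel axis theorem: I = I_cm + Md², so Md² = 0.4218 − 0.19683 = 0.22497 kg m^2.
d = √(0.22497 / 3.6) = 0.24998 m.

0.250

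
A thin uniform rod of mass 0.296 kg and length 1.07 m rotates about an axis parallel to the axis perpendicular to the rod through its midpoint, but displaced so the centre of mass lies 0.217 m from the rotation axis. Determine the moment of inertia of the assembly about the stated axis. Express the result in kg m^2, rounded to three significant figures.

0.0422

I_cm = (1/12)ML² = (1/12)(0.296)(1.07)² = 0.028241 kg m^2; centre at d = 0.217 m, so I = I_cm + Md² gives I = 0.028241 + (0.296)(0.217)² = 0.042179 kg m^2.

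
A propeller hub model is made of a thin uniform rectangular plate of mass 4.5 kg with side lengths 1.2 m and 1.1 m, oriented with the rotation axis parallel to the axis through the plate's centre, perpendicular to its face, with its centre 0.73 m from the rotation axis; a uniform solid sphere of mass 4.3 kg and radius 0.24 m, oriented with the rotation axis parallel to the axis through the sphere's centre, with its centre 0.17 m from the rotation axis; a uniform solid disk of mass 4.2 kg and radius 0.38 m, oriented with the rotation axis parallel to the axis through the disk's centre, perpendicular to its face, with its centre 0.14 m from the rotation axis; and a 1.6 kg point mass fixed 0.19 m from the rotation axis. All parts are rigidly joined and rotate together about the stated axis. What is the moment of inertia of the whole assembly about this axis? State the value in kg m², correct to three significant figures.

Rectangular plate: I_cm = (1/12)M(a²+b²) = (1/12)(4.5)[(1.2)² + (1.1)²] = 0.99375 kg m²; centre at d = 0.73 m, so the parallel axis theorem gives I = 0.99375 + (4.5)(0.73)² = 3.3918 kg m².
Solid sphere: I_cm = (2/5)MR² = (2/5)(4.3)(0.24)² = 0.099072 kg m²; centre at d = 0.17 m, so the parallel axis theorem gives I = 0.099072 + (4.3)(0.17)² = 0.22334 kg m².
Solid disk: I_cm = (1/2)MR² = (1/2)(4.2)(0.38)² = 0.30324 kg m²; centre at d = 0.14 m, so the parallel axis theorem gives I = 0.30324 + (4.2)(0.14)² = 0.38556 kg m².
Point mass: I_cm = 0; centre at d = 0.19 m, so the parallel axis theorem gives I = 0 + (1.6)(0.19)² = 0.05776 kg m².
Total I = 3.3918 + 0.22334 + 0.38556 + 0.05776 = 4.0585 kg m².

4.06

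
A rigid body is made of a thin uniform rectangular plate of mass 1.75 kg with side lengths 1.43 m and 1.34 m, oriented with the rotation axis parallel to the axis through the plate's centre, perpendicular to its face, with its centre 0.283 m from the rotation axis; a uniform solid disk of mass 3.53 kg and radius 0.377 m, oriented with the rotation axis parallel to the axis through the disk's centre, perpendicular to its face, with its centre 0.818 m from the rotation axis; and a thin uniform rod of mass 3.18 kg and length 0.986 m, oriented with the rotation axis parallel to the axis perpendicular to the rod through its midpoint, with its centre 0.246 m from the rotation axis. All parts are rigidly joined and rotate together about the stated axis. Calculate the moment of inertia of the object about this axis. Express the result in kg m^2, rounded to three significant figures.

3.76

Rectangular plate: I_cm = (1/12)M(a²+b²) = (1/12)(1.75)[(1.43)² + (1.34)²] = 0.56007 kg m^2; centre at d = 0.283 m, so I = I_cm + Md² gives I = 0.56007 + (1.75)(0.283)² = 0.70023 kg m^2.
Solid disk: I_cm = (1/2)MR² = (1/2)(3.53)(0.377)² = 0.25086 kg m^2; centre at d = 0.818 m, so I = I_cm + Md² gives I = 0.25086 + (3.53)(0.818)² = 2.6129 kg m^2.
Thin rod: I_cm = (1/12)ML² = (1/12)(3.18)(0.986)² = 0.25763 kg m^2; centre at d = 0.246 m, so I = I_cm + Md² gives I = 0.25763 + (3.18)(0.246)² = 0.45007 kg m^2.
Total I = 0.70023 + 2.6129 + 0.45007 = 3.7632 kg m^2.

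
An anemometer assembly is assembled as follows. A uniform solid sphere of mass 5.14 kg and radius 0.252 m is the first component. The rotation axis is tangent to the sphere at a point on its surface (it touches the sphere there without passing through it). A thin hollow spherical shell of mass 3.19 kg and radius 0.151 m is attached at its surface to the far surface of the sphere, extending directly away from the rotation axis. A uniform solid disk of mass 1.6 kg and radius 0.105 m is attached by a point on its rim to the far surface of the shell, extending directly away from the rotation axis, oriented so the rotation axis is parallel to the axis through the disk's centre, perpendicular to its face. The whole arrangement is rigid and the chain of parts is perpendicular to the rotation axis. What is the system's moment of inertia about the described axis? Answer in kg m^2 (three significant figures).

3.21

Solid sphere: I_cm = (2/5)MR² = (2/5)(5.14)(0.252)² = 0.13056 kg m^2; centre at d = 0.252 m, so I = I_cm + Md² gives I = 0.13056 + (5.14)(0.252)² = 0.45697 kg m^2.
Spherical shell: I_cm = (2/3)MR² = (2/3)(3.19)(0.151)² = 0.04849 kg m^2; centre at d = 0.252 + 0.252 + 0.151 = 0.655 m, so I = I_cm + Md² gives I = 0.04849 + (3.19)(0.655)² = 1.4171 kg m^2.
Solid disk: I_cm = (1/2)MR² = (1/2)(1.6)(0.105)² = 0.00882 kg m^2; centre at d = 0.252 + 0.252 + 0.151 + 0.151 + 0.105 = 0.911 m, so I = I_cm + Md² gives I = 0.00882 + (1.6)(0.911)² = 1.3367 kg m^2.
Total I = 0.45697 + 1.4171 + 1.3367 = 3.2107 kg m^2.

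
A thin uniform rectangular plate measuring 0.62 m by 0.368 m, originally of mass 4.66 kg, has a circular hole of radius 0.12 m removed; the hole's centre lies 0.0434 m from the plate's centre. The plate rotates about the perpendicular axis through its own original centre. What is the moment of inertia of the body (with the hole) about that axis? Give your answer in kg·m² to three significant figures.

0.193

Unpierced body about its centre: I₀ = (1/12)M(a²+b²) = (1/12)(4.66)[(0.62)² + (0.368)²] = 0.20186 kg·m².
The removed disk has mass m = M·πr²/(ab) = (4.66)·π(0.12)²/(0.62·0.368) = 0.92397 kg (same uniform areal density).
Its moment of inertia about the rotation axis (parallel-axis theorem): I_hole = (1/2)mr² + md² = (1/2)(0.92397)(0.12)² + (0.92397)(0.0434)² = 0.008393 kg·m².
Treating the hole as negative mass, I = I₀ − I_hole = 0.20186 − 0.008393 = 0.19347 kg·m².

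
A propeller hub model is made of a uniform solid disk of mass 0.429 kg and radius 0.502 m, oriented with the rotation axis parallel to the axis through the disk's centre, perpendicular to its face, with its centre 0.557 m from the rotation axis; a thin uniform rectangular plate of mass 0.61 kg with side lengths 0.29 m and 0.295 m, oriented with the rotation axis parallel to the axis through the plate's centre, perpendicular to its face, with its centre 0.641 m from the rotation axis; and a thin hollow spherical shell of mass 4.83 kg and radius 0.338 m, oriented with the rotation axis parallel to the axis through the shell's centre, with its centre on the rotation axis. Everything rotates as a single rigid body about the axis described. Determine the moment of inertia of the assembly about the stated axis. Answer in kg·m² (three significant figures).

0.814

Solid disk: I_cm = (1/2)MR² = (1/2)(0.429)(0.502)² = 0.054055 kg·m²; centre at d = 0.557 m, so I = I_cm + Md² gives I = 0.054055 + (0.429)(0.557)² = 0.18715 kg·m².
Rectangular plate: I_cm = (1/12)M(a²+b²) = (1/12)(0.61)[(0.29)² + (0.295)²] = 0.0086989 kg·m²; centre at d = 0.641 m, so I = I_cm + Md² gives I = 0.0086989 + (0.61)(0.641)² = 0.25934 kg·m².
Spherical shell: I_cm = (2/3)MR² = (2/3)(4.83)(0.338)² = 0.36787 kg·m²; axis through the centre, so I = 0.36787 kg·m².
Total I = 0.18715 + 0.25934 + 0.36787 = 0.81435 kg·m².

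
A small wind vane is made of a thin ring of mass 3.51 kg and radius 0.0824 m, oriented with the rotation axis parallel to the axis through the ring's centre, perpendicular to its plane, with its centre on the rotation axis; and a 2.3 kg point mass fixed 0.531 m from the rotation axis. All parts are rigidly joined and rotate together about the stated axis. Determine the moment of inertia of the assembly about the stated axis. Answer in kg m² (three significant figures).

0.672

Thin ring: I_cm = MR² = (3.51)(0.0824)² = 0.023832 kg m²; axis through the centre, so I = 0.023832 kg m².
Point mass: I_cm = 0; centre at d = 0.531 m, so I = I_cm + Md² gives I = 0 + (2.3)(0.531)² = 0.64851 kg m².
Total I = 0.023832 + 0.64851 = 0.67234 kg m².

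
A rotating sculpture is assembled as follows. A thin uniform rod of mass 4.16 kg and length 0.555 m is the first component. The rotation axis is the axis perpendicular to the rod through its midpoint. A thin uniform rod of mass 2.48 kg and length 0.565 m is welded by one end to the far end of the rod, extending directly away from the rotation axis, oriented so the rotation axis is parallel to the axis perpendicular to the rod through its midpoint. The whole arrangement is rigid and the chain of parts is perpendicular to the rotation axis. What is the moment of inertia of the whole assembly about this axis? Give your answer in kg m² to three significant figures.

0.950

Thin rod: I_cm = (1/12)ML² = (1/12)(4.16)(0.555)² = 0.10678 kg m²; axis through the centre, so I = 0.10678 kg m².
Thin rod: I_cm = (1/12)ML² = (1/12)(2.48)(0.565)² = 0.065973 kg m²; centre at d = 0.2775 + 0.2825 = 0.56 m, so the parallel axis theorem gives I = 0.065973 + (2.48)(0.56)² = 0.8437 kg m².
Total I = 0.10678 + 0.8437 = 0.95048 kg m².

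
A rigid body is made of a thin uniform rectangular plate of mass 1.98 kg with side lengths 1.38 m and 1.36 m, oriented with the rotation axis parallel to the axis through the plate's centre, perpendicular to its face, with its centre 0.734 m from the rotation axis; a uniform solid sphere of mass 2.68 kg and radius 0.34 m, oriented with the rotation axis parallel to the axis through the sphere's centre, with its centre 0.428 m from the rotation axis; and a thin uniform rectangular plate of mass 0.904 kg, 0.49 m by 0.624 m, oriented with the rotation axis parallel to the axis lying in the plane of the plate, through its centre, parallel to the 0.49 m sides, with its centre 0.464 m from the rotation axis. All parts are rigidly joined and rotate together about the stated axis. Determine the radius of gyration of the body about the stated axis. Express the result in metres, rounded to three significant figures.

Rectangular plate: I_cm = (1/12)M(a²+b²) = (1/12)(1.98)[(1.38)² + (1.36)²] = 0.61941 kg m²; centre at d = 0.734 m, so I = I_cm + Md² gives I = 0.61941 + (1.98)(0.734)² = 1.6861 kg m².
Solid sphere: I_cm = (2/5)MR² = (2/5)(2.68)(0.34)² = 0.12392 kg m²; centre at d = 0.428 m, so I = I_cm + Md² gives I = 0.12392 + (2.68)(0.428)² = 0.61486 kg m².
Rectangular plate: I_cm = (1/12)Mb² = (1/12)(0.904)(0.624)² = 0.029333 kg m²; centre at d = 0.464 m, so I = I_cm + Md² gives I = 0.029333 + (0.904)(0.464)² = 0.22396 kg m².
Total I = 2.525 kg m²; total mass M = 5.564 kg.
k = √(I/M) = √(2.525/5.564) = 0.67365 m.

0.674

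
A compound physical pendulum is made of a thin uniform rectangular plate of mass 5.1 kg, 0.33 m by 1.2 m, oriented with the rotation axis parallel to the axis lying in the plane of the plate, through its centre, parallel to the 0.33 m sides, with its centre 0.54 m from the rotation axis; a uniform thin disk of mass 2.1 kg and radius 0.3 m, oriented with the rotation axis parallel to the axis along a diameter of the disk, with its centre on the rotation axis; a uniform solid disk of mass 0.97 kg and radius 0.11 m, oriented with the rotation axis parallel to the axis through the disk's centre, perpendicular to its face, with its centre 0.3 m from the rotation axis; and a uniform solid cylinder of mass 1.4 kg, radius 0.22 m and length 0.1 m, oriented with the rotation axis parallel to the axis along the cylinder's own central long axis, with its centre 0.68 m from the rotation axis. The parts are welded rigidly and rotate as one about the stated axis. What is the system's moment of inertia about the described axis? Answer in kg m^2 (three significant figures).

Rectangular plate: I_cm = (1/12)Mb² = (1/12)(5.1)(1.2)² = 0.612 kg m^2; centre at d = 0.54 m, so I = I_cm + Md² gives I = 0.612 + (5.1)(0.54)² = 2.0992 kg m^2.
Thin disk: I_cm = (1/4)MR² = (1/4)(2.1)(0.3)² = 0.04725 kg m^2; axis through the centre, so I = 0.04725 kg m^2.
Solid disk: I_cm = (1/2)MR² = (1/2)(0.97)(0.11)² = 0.0058685 kg m^2; centre at d = 0.3 m, so I = I_cm + Md² gives I = 0.0058685 + (0.97)(0.3)² = 0.093168 kg m^2.
Solid cylinder: I_cm = (1/2)MR² = (1/2)(1.4)(0.22)² = 0.03388 kg m^2; centre at d = 0.68 m, so I = I_cm + Md² gives I = 0.03388 + (1.4)(0.68)² = 0.68124 kg m^2.
Total I = 2.0992 + 0.04725 + 0.093168 + 0.68124 = 2.9208 kg m^2.

2.92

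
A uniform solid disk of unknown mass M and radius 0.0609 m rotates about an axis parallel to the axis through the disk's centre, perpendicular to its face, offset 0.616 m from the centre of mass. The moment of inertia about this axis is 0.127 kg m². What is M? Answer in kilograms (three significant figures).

I = I_cm + Md² = (1/2)MR² + Md² = M·[0.5·(0.0609)² + (0.616)²] = M·0.38131.
So M = 0.127 / 0.38131 = 0.33306 kg.

0.333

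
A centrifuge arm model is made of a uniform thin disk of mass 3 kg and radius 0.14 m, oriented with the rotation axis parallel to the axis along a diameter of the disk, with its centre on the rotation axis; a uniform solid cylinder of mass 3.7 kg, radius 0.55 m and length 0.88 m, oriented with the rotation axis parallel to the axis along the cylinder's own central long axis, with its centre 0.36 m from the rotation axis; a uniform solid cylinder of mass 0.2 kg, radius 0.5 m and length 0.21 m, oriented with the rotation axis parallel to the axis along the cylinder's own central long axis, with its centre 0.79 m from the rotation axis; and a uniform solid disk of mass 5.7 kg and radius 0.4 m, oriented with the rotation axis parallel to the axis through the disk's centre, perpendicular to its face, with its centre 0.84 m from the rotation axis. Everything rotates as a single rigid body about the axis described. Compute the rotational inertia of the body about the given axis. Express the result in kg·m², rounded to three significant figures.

Thin disk: I_cm = (1/4)MR² = (1/4)(3)(0.14)² = 0.0147 kg·m²; axis through the centre, so I = 0.0147 kg·m².
Solid cylinder: I_cm = (1/2)MR² = (1/2)(3.7)(0.55)² = 0.55963 kg·m²; centre at d = 0.36 m, so the parallel axis theorem gives I = 0.55963 + (3.7)(0.36)² = 1.0391 kg·m².
Solid cylinder: I_cm = (1/2)MR² = (1/2)(0.2)(0.5)² = 0.025 kg·m²; centre at d = 0.79 m, so the parallel axis theorem gives I = 0.025 + (0.2)(0.79)² = 0.14982 kg·m².
Solid disk: I_cm = (1/2)MR² = (1/2)(5.7)(0.4)² = 0.456 kg·m²; centre at d = 0.84 m, so the parallel axis theorem gives I = 0.456 + (5.7)(0.84)² = 4.4779 kg·m².
Total I = 0.0147 + 1.0391 + 0.14982 + 4.4779 = 5.6816 kg·m².

5.68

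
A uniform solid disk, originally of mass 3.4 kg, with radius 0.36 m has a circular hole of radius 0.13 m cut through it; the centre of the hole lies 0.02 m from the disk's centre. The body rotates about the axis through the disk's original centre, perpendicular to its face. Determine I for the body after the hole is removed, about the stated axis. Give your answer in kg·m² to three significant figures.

Unpierced body about its centre: I₀ = (1/2)MR² = (1/2)(3.4)(0.36)² = 0.22032 kg·m².
The removed disk has mass m = M·(r/R)² = (3.4)(0.13/0.36)² = 0.44336 kg (same uniform areal density).
Its moment of inertia about the rotation axis (parallel-axis theorem): I_hole = (1/2)mr² + md² = (1/2)(0.44336)(0.13)² + (0.44336)(0.02)² = 0.0039238 kg·m².
Treating the hole as negative mass, I = I₀ − I_hole = 0.22032 − 0.0039238 = 0.2164 kg·m².

0.216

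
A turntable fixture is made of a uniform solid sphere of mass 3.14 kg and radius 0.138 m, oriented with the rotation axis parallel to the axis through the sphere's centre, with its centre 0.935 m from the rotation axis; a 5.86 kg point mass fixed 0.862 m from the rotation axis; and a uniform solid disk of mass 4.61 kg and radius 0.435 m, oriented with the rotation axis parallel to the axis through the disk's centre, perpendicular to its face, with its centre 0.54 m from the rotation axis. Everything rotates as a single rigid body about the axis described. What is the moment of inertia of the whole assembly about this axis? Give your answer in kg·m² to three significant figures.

8.90

Solid sphere: I_cm = (2/5)MR² = (2/5)(3.14)(0.138)² = 0.023919 kg·m²; centre at d = 0.935 m, so the parallel axis theorem gives I = 0.023919 + (3.14)(0.935)² = 2.769 kg·m².
Point mass: I_cm = 0; centre at d = 0.862 m, so the parallel axis theorem gives I = 0 + (5.86)(0.862)² = 4.3542 kg·m².
Solid disk: I_cm = (1/2)MR² = (1/2)(4.61)(0.435)² = 0.43616 kg·m²; centre at d = 0.54 m, so the parallel axis theorem gives I = 0.43616 + (4.61)(0.54)² = 1.7804 kg·m².
Total I = 2.769 + 4.3542 + 1.7804 = 8.9037 kg·m².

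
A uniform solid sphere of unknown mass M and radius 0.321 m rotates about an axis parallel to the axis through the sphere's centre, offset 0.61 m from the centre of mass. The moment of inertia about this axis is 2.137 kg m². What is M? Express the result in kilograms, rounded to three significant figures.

I = I_cm + Md² = (2/5)MR² + Md² = M·[0.4·(0.321)² + (0.61)²] = M·0.41332.
So M = 2.137 / 0.41332 = 5.1704 kg.

5.17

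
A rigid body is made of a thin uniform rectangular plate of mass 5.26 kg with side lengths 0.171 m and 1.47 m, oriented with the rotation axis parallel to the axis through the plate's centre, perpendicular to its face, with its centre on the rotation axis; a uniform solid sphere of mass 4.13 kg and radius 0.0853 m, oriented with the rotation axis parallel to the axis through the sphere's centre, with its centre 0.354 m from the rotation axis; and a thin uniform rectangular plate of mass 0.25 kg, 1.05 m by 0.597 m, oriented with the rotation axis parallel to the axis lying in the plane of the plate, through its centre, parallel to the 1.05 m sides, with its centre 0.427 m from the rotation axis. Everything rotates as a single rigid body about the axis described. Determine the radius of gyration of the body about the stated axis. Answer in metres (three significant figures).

0.400

Rectangular plate: I_cm = (1/12)M(a²+b²) = (1/12)(5.26)[(0.171)² + (1.47)²] = 0.96001 kg m^2; axis through the centre, so I = 0.96001 kg m^2.
Solid sphere: I_cm = (2/5)MR² = (2/5)(4.13)(0.0853)² = 0.01202 kg m^2; centre at d = 0.354 m, so the parallel axis theorem gives I = 0.01202 + (4.13)(0.354)² = 0.52958 kg m^2.
Rectangular plate: I_cm = (1/12)Mb² = (1/12)(0.25)(0.597)² = 0.0074252 kg m^2; centre at d = 0.427 m, so the parallel axis theorem gives I = 0.0074252 + (0.25)(0.427)² = 0.053007 kg m^2.
Total I = 1.5426 kg m^2; total mass M = 9.64 kg.
k = √(I/M) = √(1.5426/9.64) = 0.40003 m.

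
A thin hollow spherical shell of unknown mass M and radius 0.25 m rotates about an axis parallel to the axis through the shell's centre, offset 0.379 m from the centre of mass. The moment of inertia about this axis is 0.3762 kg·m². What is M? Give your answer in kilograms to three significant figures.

I = I_cm + Md² = (2/3)MR² + Md² = M·[0.666667·(0.25)² + (0.379)²] = M·0.18531.
So M = 0.3762 / 0.18531 = 2.0301 kg.

2.03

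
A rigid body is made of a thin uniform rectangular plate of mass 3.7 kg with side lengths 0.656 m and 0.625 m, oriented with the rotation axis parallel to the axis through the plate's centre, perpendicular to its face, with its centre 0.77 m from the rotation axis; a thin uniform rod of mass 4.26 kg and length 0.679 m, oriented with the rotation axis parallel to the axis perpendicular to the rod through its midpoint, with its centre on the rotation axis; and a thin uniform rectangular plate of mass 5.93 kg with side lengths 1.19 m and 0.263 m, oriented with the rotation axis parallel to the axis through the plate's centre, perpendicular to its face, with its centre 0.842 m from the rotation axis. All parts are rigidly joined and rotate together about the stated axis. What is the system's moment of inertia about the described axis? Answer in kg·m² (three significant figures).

7.55

Rectangular plate: I_cm = (1/12)M(a²+b²) = (1/12)(3.7)[(0.656)² + (0.625)²] = 0.25313 kg·m²; centre at d = 0.77 m, so the parallel axis theorem gives I = 0.25313 + (3.7)(0.77)² = 2.4469 kg·m².
Thin rod: I_cm = (1/12)ML² = (1/12)(4.26)(0.679)² = 0.16367 kg·m²; axis through the centre, so I = 0.16367 kg·m².
Rectangular plate: I_cm = (1/12)M(a²+b²) = (1/12)(5.93)[(1.19)² + (0.263)²] = 0.73397 kg·m²; centre at d = 0.842 m, so the parallel axis theorem gives I = 0.73397 + (5.93)(0.842)² = 4.9381 kg·m².
Total I = 2.4469 + 0.16367 + 4.9381 = 7.5487 kg·m².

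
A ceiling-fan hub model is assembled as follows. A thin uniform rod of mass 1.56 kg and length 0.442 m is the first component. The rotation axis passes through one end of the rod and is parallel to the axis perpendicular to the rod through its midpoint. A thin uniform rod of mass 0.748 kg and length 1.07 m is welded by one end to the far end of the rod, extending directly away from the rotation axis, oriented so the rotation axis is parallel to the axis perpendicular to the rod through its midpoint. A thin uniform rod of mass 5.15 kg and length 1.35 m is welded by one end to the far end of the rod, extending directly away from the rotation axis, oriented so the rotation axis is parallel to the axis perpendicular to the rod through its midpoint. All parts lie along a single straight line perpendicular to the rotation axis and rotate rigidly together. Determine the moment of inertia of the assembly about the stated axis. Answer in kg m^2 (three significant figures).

Thin rod: I_cm = (1/12)ML² = (1/12)(1.56)(0.442)² = 0.025397 kg m^2; centre at d = 0.221 m, so I = I_cm + Md² gives I = 0.025397 + (1.56)(0.221)² = 0.10159 kg m^2.
Thin rod: I_cm = (1/12)ML² = (1/12)(0.748)(1.07)² = 0.071365 kg m^2; centre at d = 0.221 + 0.221 + 0.535 = 0.977 m, so I = I_cm + Md² gives I = 0.071365 + (0.748)(0.977)² = 0.78535 kg m^2.
Thin rod: I_cm = (1/12)ML² = (1/12)(5.15)(1.35)² = 0.78216 kg m^2; centre at d = 0.221 + 0.221 + 0.535 + 0.535 + 0.675 = 2.187 m, so I = I_cm + Md² gives I = 0.78216 + (5.15)(2.187)² = 25.414 kg m^2.
Total I = 0.10159 + 0.78535 + 25.414 = 26.301 kg m^2.

26.3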